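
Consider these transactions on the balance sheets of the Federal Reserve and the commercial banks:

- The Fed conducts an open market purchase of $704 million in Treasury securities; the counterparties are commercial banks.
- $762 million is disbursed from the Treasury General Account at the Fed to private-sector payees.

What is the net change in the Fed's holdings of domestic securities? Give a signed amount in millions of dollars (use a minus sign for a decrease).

+$704 million

OMO purchase (from banks) $704 million: securities added to the Fed's portfolio → +$704M.
Government spending $762 million: the Fed's securities portfolio is untouched → 0.
Net: 704 + 0 = +$704 million.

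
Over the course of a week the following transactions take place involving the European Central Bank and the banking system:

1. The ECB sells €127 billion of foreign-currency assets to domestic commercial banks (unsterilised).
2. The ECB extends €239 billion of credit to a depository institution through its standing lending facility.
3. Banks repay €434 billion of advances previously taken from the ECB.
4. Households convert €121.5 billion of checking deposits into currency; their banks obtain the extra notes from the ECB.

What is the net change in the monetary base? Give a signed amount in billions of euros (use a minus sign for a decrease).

ECB balance sheet:
  Assets:      Loans to banks −€195B, Foreign assets −€127B
  Liabilities: Bank reserves −€443.5B, Currency in circulation +€121.5B
Commercial banking system:
  Assets:      Reserves at CB −€443.5B, Foreign assets +€127B
  Liabilities: Checkable deposits −€121.5B, Borrowings from CB −€195B
Monetary base = currency + reserves: +€121.5B + (−€443.5B) = -€322 billion.

-€322 billion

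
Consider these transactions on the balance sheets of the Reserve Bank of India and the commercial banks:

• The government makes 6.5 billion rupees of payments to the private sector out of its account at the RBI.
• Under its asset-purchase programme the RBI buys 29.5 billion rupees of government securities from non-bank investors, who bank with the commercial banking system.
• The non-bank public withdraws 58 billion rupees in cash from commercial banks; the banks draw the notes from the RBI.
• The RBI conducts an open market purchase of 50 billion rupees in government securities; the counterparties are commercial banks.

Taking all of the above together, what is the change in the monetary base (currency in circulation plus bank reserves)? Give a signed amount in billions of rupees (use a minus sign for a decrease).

RBI balance sheet:
  Assets:      Securities +79.5B
  Liabilities: Bank reserves +28B, Currency in circulation +58B, Government deposits −6.5B
Commercial banking system:
  Assets:      Reserves at CB +28B, Securities −50B
  Liabilities: Checkable deposits −22B
Monetary base = currency + reserves: +58B + (+28B) = +86 billion.

+86 billion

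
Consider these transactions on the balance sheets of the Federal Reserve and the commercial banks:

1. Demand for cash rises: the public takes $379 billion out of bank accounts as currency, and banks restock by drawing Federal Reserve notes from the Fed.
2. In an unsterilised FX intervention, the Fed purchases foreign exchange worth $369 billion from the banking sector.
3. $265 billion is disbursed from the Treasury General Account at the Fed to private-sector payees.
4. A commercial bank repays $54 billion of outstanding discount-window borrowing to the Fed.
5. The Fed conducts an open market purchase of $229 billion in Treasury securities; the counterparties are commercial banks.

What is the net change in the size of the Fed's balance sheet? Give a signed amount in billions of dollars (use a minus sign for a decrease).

Currency withdrawal $379 billion: only the composition of liabilities changes → 0.
FX purchase $369 billion: a Fed asset is acquired → +$369B.
Government spending $265 billion: only the composition of liabilities changes → 0.
Discount-window repayment $54 billion: a Fed asset is shed → −$54B.
OMO purchase (from banks) $229 billion: a Fed asset is acquired → +$229B.
Net: 0 + 369 + 0 − 54 + 229 = +$544 billion.

+$544 billion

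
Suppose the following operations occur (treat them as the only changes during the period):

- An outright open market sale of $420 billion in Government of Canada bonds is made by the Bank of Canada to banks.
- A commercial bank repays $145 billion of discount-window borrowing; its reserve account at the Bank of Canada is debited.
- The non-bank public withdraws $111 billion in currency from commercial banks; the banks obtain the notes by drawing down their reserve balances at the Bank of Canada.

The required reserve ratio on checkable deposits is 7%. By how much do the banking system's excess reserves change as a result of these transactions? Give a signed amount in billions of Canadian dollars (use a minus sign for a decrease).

-$668.23 billion

OMO sale (to banks) $420 billion: reserves −$420B, deposits 0.
Discount-window repayment $145 billion: reserves −$145B, deposits 0.
Currency withdrawal $111 billion: reserves −$111B, deposits −$111B.
Totals: Δreserves = −$676B, Δdeposits = −$111B.
Δrequired reserves = 7% × −$111B = −$7.77B.
Δexcess reserves = Δreserves − Δrequired = −$676B − (−$7.77B) = -$668.23 billion.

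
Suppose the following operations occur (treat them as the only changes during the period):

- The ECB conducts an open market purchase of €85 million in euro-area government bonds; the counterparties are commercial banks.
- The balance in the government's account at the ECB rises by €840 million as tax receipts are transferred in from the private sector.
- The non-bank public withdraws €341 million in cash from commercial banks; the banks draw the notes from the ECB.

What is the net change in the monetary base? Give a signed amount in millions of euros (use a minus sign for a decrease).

OMO purchase (from banks) €85 million: ECB balance sheet expands → +€85M.
Government account inflow €840 million: reserves shift to a non-base liability → −€840M.
Currency withdrawal €341 million: just a shift between currency and reserves — both are base money → 0.
Net: 85 − 840 + 0 = -€755 million.

-€755 million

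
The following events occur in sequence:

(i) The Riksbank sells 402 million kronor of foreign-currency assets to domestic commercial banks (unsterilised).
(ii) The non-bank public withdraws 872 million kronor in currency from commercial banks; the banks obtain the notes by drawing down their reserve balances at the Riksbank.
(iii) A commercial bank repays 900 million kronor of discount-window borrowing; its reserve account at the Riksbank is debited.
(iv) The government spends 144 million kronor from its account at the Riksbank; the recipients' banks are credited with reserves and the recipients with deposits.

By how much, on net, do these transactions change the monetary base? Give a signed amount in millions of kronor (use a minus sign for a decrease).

Riksbank balance sheet:
  Assets:      Loans to banks −900M, Foreign assets −402M
  Liabilities: Bank reserves −2030M, Currency in circulation +872M, Government deposits −144M
Commercial banking system:
  Assets:      Reserves at CB −2030M, Foreign assets +402M
  Liabilities: Checkable deposits −728M, Borrowings from CB −900M
Monetary base = currency + reserves: +872M + (−2030M) = -1158 million.

-1158 million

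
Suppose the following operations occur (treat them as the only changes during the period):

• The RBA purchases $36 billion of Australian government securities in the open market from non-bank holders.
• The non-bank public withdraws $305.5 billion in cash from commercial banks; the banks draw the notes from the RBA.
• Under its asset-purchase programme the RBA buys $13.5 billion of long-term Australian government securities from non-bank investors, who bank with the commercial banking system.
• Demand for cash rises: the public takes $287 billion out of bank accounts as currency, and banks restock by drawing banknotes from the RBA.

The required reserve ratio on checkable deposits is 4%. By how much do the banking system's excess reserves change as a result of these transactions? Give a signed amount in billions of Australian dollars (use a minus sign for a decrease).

-$521.28 billion

Asset purchase (from non-banks) $36 billion: reserves +$36B, deposits +$36B.
Currency withdrawal $305.5 billion: reserves −$305.5B, deposits −$305.5B.
Asset purchase (from non-banks) $13.5 billion: reserves +$13.5B, deposits +$13.5B.
Currency withdrawal $287 billion: reserves −$287B, deposits −$287B.
Totals: Δreserves = −$543B, Δdeposits = −$543B.
Δrequired reserves = 4% × −$543B = −$21.72B.
Δexcess reserves = Δreserves − Δrequired = −$543B − (−$21.72B) = -$521.28 billion.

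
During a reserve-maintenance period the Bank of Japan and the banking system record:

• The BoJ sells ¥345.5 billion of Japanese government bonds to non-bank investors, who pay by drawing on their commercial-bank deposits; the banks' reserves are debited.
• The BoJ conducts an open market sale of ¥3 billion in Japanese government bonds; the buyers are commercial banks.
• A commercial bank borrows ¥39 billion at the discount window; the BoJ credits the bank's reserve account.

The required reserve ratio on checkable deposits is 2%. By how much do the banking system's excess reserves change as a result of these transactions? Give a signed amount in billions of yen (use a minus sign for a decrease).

-¥302.59 billion

Asset sale (to non-banks) ¥345.5 billion: reserves −¥345.5B, deposits −¥345.5B.
OMO sale (to banks) ¥3 billion: reserves −¥3B, deposits 0.
Discount-window loan ¥39 billion: reserves +¥39B, deposits 0.
Totals: Δreserves = −¥309.5B, Δdeposits = −¥345.5B.
Δrequired reserves = 2% × −¥345.5B = −¥6.91B.
Δexcess reserves = Δreserves − Δrequired = −¥309.5B − (−¥6.91B) = -¥302.59 billion.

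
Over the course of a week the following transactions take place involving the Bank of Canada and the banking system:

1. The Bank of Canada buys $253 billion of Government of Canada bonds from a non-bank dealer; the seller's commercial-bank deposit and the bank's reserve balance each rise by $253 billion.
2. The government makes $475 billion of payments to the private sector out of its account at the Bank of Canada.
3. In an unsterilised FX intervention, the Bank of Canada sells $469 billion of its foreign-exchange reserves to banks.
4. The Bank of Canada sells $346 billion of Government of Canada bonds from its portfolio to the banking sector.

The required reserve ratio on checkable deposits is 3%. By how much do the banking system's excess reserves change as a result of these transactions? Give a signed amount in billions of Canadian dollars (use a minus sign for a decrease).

-$108.84 billion

Asset purchase (from non-banks) $253 billion: reserves +$253B, deposits +$253B.
Government spending $475 billion: reserves +$475B, deposits +$475B.
FX sale $469 billion: reserves −$469B, deposits 0.
OMO sale (to banks) $346 billion: reserves −$346B, deposits 0.
Totals: Δreserves = −$87B, Δdeposits = +$728B.
Δrequired reserves = 3% × +$728B = +$21.84B.
Δexcess reserves = Δreserves − Δrequired = −$87B − (+$21.84B) = -$108.84 billion.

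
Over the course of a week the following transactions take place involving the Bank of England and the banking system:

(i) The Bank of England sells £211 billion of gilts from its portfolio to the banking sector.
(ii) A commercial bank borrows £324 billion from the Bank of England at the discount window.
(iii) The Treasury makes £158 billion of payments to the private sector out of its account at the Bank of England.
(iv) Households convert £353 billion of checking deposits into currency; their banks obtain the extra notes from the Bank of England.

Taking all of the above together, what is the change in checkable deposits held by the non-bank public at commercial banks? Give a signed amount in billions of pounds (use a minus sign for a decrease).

OMO sale (to banks) £211 billion: the counterparty is a bank, so public deposits are unchanged → 0.
Discount-window loan £324 billion: the counterparty is a bank, so public deposits are unchanged → 0.
Government spending £158 billion: non-bank counterparties' bank balances rise → +£158B.
Currency withdrawal £353 billion: non-bank counterparties' bank balances fall → −£353B.
Net: 0 + 0 + 158 − 353 = -£195 billion.

-£195 billion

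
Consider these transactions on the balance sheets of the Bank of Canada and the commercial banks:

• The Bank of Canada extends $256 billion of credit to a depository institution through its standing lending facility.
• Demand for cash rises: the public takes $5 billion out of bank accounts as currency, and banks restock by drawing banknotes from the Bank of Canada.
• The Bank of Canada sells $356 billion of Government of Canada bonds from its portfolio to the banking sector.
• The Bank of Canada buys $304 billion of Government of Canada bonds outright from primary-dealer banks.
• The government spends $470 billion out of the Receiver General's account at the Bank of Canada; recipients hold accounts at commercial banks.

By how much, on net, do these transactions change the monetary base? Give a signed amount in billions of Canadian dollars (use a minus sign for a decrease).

Discount-window loan $256 billion: Bank of Canada balance sheet expands → +$256B.
Currency withdrawal $5 billion: just a shift between currency and reserves — both are base money → 0.
OMO sale (to banks) $356 billion: Bank of Canada balance sheet contracts → −$356B.
OMO purchase (from banks) $304 billion: Bank of Canada balance sheet expands → +$304B.
Government spending $470 billion: a non-base liability converts back to reserves → +$470B.
Net: 256 + 0 − 356 + 304 + 470 = +$674 billion.

+$674 billion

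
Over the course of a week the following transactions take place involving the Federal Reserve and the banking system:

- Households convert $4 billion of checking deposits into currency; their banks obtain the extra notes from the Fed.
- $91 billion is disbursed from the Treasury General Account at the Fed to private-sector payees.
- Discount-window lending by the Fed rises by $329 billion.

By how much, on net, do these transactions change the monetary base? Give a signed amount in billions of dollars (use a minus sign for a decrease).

+$420 billion

Currency withdrawal $4 billion: just a shift between currency and reserves — both are base money → 0.
Government spending $91 billion: a non-base liability converts back to reserves → +$91B.
Discount-window loan $329 billion: Fed balance sheet expands → +$329B.
Net: 0 + 91 + 329 = +$420 billion.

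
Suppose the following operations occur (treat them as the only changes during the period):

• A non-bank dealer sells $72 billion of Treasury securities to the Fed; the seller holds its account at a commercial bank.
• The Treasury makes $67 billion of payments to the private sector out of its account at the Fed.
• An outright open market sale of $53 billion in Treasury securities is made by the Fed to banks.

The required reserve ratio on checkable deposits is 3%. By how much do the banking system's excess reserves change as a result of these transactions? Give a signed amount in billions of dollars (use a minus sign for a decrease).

+$81.83 billion

Asset purchase (from non-banks) $72 billion: reserves +$72B, deposits +$72B.
Government spending $67 billion: reserves +$67B, deposits +$67B.
OMO sale (to banks) $53 billion: reserves −$53B, deposits 0.
Totals: Δreserves = +$86B, Δdeposits = +$139B.
Δrequired reserves = 3% × +$139B = +$4.17B.
Δexcess reserves = Δreserves − Δrequired = +$86B − (+$4.17B) = +$81.83 billion.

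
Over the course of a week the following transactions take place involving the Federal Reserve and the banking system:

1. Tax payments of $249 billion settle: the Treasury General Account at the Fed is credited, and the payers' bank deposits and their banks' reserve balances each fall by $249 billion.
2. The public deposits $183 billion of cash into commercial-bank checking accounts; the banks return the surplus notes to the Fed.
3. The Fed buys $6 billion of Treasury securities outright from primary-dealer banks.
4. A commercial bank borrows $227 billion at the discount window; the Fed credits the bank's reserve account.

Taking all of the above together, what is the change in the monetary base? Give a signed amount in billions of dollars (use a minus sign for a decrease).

-$16 billion

Government account inflow $249 billion: reserves shift to a non-base liability → −$249B.
Currency deposit $183 billion: just a shift between currency and reserves — both are base money → 0.
OMO purchase (from banks) $6 billion: Fed balance sheet expands → +$6B.
Discount-window loan $227 billion: Fed balance sheet expands → +$227B.
Net: −249 + 0 + 6 + 227 = -$16 billion.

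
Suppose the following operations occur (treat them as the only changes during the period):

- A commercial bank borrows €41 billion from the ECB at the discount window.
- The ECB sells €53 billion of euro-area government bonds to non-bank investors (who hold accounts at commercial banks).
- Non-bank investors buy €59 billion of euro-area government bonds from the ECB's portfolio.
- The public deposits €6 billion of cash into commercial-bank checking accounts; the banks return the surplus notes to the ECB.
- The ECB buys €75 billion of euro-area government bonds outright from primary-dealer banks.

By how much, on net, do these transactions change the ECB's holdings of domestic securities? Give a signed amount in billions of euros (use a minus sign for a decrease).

-€37 billion

ECB balance sheet:
  Assets:      Securities −€37B, Loans to banks +€41B
  Liabilities: Bank reserves +€10B, Currency in circulation −€6B
Commercial banking system:
  Assets:      Reserves at CB +€10B, Securities −€75B
  Liabilities: Checkable deposits −€106B, Borrowings from CB +€41B
So the change in the ECB's holdings of domestic securities is -€37 billion.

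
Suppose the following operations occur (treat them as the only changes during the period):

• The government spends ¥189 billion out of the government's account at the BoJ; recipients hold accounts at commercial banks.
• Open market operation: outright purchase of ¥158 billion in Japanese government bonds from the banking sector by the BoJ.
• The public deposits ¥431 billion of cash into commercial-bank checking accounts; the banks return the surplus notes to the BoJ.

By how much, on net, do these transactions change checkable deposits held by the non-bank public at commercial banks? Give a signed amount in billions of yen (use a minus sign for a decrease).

+¥620 billion

BoJ balance sheet:
  Assets:      Securities +¥158B
  Liabilities: Bank reserves +¥778B, Currency in circulation −¥431B, Government deposits −¥189B
Commercial banking system:
  Assets:      Reserves at CB +¥778B, Securities −¥158B
  Liabilities: Checkable deposits +¥620B
So the change in checkable deposits held by the non-bank public at commercial banks is +¥620 billion.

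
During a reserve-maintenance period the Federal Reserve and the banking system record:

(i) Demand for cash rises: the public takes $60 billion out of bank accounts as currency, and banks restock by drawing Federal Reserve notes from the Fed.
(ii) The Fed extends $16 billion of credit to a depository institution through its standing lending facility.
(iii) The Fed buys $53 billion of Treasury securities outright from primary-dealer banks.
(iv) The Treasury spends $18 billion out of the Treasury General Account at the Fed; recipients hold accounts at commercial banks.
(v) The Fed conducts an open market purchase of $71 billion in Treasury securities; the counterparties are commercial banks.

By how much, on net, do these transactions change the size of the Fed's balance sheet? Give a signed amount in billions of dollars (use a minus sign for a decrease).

+$140 billion

Currency withdrawal $60 billion: only the composition of liabilities changes → 0.
Discount-window loan $16 billion: a Fed asset is acquired → +$16B.
OMO purchase (from banks) $53 billion: a Fed asset is acquired → +$53B.
Government spending $18 billion: only the composition of liabilities changes → 0.
OMO purchase (from banks) $71 billion: a Fed asset is acquired → +$71B.
Net: 0 + 16 + 53 + 0 + 71 = +$140 billion.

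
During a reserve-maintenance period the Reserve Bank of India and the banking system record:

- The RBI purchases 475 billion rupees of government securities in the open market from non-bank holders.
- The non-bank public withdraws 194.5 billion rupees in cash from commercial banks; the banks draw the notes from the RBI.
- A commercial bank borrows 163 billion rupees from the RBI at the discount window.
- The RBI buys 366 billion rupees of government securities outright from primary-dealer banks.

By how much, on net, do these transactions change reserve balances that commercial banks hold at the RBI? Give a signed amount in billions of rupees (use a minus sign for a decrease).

+809.5 billion

RBI balance sheet:
  Assets:      Securities +841B, Loans to banks +163B
  Liabilities: Bank reserves +809.5B, Currency in circulation +194.5B
So the change in reserve balances that commercial banks hold at the RBI is +809.5 billion.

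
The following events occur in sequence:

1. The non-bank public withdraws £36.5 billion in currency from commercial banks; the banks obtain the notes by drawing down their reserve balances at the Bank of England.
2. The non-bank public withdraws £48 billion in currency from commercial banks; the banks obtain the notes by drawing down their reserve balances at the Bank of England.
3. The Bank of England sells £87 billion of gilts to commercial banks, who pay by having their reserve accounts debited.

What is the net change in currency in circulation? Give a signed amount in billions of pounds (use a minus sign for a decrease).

+£84.5 billion

Currency withdrawal £36.5 billion: notes leave the central bank → +£36.5B.
Currency withdrawal £48 billion: notes leave the central bank → +£48B.
OMO sale (to banks) £87 billion: no currency enters or leaves circulation → 0.
Net: 36.5 + 48 + 0 = +£84.5 billion.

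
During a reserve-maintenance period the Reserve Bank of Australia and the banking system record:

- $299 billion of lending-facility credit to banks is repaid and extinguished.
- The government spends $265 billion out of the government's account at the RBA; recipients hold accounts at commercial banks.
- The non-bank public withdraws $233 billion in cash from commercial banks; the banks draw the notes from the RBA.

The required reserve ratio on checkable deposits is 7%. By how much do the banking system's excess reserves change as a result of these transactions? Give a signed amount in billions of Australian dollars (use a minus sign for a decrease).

-$269.24 billion

Discount-window repayment $299 billion: reserves −$299B, deposits 0.
Government spending $265 billion: reserves +$265B, deposits +$265B.
Currency withdrawal $233 billion: reserves −$233B, deposits −$233B.
Totals: Δreserves = −$267B, Δdeposits = +$32B.
Δrequired reserves = 7% × +$32B = +$2.24B.
Δexcess reserves = Δreserves − Δrequired = −$267B − (+$2.24B) = -$269.24 billion.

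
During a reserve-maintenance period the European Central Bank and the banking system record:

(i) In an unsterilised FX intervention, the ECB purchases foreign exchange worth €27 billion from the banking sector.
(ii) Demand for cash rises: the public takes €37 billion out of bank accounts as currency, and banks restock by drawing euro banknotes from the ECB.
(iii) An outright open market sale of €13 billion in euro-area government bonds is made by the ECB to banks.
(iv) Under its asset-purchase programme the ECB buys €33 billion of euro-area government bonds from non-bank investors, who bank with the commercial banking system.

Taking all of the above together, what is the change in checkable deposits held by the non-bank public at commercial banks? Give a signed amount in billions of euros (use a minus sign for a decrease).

-€4 billion

ECB balance sheet:
  Assets:      Securities +€20B, Foreign assets +€27B
  Liabilities: Bank reserves +€10B, Currency in circulation +€37B
Commercial banking system:
  Assets:      Reserves at CB +€10B, Securities +€13B, Foreign assets −€27B
  Liabilities: Checkable deposits −€4B
So the change in checkable deposits held by the non-bank public at commercial banks is -€4 billion.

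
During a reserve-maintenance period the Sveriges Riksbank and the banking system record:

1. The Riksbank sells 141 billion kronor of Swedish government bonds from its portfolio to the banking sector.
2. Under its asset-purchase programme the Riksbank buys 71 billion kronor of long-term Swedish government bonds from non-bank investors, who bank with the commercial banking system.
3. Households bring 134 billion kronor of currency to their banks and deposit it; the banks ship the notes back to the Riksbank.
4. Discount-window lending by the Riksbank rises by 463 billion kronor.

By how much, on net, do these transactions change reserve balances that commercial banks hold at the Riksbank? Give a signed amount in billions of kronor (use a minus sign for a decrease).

OMO sale (to banks) 141 billion kronor: the buying banks pay out of their reserve balances → −141B.
Asset purchase (from non-banks) 71 billion kronor: the Riksbank pays by crediting reserve accounts → +71B.
Currency deposit 134 billion kronor: returned notes are swapped for reserve credit → +134B.
Discount-window loan 463 billion kronor: the loan is credited to the bank's reserve account → +463B.
Net: −141 + 71 + 134 + 463 = +527 billion.

+527 billion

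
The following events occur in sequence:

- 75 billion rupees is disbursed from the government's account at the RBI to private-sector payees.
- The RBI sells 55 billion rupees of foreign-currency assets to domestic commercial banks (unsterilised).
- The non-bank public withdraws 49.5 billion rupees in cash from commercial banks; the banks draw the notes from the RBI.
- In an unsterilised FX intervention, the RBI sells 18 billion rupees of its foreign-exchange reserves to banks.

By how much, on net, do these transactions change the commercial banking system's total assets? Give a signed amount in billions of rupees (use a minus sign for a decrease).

Government spending 75 billion rupees: bank balance sheets expand → +75B.
FX sale 55 billion rupees: just an asset swap on bank balance sheets → 0.
Currency withdrawal 49.5 billion rupees: bank balance sheets shrink → −49.5B.
FX sale 18 billion rupees: just an asset swap on bank balance sheets → 0.
Net: 75 + 0 − 49.5 + 0 = +25.5 billion.

+25.5 billion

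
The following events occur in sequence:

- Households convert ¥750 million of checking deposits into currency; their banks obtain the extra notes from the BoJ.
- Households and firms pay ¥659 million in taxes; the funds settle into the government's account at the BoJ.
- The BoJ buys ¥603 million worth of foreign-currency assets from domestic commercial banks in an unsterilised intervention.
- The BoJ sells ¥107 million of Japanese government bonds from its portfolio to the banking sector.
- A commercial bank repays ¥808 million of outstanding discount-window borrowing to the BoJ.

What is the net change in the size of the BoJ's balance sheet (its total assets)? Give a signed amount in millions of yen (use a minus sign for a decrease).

Currency withdrawal ¥750 million: only the composition of liabilities changes → 0.
Government account inflow ¥659 million: only the composition of liabilities changes → 0.
FX purchase ¥603 million: a BoJ asset is acquired → +¥603M.
OMO sale (to banks) ¥107 million: a BoJ asset is shed → −¥107M.
Discount-window repayment ¥808 million: a BoJ asset is shed → −¥808M.
Net: 0 + 0 + 603 − 107 − 808 = -¥312 million.

-¥312 million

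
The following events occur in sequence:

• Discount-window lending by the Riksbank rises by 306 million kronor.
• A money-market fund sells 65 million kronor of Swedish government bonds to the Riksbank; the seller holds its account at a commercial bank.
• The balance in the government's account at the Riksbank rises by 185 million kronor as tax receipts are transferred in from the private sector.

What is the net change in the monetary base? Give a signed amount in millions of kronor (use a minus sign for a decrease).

Discount-window loan 306 million kronor: Riksbank balance sheet expands → +306M.
Asset purchase (from non-banks) 65 million kronor: Riksbank balance sheet expands → +65M.
Government account inflow 185 million kronor: reserves shift to a non-base liability → −185M.
Net: 306 + 65 − 185 = +186 million.

+186 million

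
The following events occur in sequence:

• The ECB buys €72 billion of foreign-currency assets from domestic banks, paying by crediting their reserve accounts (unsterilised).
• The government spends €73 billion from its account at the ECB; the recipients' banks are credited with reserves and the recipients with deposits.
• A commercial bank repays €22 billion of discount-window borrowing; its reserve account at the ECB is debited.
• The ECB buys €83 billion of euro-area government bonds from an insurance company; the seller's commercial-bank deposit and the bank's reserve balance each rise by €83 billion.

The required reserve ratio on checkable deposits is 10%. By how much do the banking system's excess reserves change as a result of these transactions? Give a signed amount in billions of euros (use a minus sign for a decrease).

+€190.4 billion

FX purchase €72 billion: reserves +€72B, deposits 0.
Government spending €73 billion: reserves +€73B, deposits +€73B.
Discount-window repayment €22 billion: reserves −€22B, deposits 0.
Asset purchase (from non-banks) €83 billion: reserves +€83B, deposits +€83B.
Totals: Δreserves = +€206B, Δdeposits = +€156B.
Δrequired reserves = 10% × +€156B = +€15.6B.
Δexcess reserves = Δreserves − Δrequired = +€206B − (+€15.6B) = +€190.4 billion.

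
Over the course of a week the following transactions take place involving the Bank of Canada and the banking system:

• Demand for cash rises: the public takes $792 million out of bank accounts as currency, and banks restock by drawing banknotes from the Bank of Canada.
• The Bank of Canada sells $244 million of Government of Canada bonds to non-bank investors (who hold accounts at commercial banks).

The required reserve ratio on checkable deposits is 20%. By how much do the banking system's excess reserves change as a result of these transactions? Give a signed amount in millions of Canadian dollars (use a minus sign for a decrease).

Currency withdrawal $792 million: reserves −$792M, deposits −$792M.
Asset sale (to non-banks) $244 million: reserves −$244M, deposits −$244M.
Totals: Δreserves = −$1036M, Δdeposits = −$1036M.
Δrequired reserves = 20% × −$1036M = −$207.2M.
Δexcess reserves = Δreserves − Δrequired = −$1036M − (−$207.2M) = -$828.8 million.

-$828.8 million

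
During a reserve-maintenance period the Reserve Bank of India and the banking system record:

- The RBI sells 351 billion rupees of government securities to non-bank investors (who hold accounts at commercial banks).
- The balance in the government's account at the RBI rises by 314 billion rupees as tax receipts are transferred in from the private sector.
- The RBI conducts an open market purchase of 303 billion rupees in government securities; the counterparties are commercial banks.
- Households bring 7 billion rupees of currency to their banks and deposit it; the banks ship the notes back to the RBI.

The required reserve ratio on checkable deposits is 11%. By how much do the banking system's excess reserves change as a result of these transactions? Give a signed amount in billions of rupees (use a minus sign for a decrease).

-282.62 billion

Asset sale (to non-banks) 351 billion rupees: reserves −351B, deposits −351B.
Government account inflow 314 billion rupees: reserves −314B, deposits −314B.
OMO purchase (from banks) 303 billion rupees: reserves +303B, deposits 0.
Currency deposit 7 billion rupees: reserves +7B, deposits +7B.
Totals: Δreserves = −355B, Δdeposits = −658B.
Δrequired reserves = 11% × −658B = −72.38B.
Δexcess reserves = Δreserves − Δrequired = −355B − (−72.38B) = -282.62 billion.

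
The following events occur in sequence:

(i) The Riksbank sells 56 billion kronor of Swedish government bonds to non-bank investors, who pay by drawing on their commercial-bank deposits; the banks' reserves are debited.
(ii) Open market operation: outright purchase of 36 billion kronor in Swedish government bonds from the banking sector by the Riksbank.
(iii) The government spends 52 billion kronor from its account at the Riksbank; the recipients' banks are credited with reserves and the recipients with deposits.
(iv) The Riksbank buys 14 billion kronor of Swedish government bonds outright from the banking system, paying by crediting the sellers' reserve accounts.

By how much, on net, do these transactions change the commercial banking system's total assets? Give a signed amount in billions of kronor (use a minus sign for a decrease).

-4 billion

Riksbank balance sheet:
  Assets:      Securities −6B
  Liabilities: Bank reserves +46B, Government deposits −52B
Commercial banking system:
  Assets:      Reserves at CB +46B, Securities −50B
  Liabilities: Checkable deposits −4B
Change in total bank assets = -4 billion.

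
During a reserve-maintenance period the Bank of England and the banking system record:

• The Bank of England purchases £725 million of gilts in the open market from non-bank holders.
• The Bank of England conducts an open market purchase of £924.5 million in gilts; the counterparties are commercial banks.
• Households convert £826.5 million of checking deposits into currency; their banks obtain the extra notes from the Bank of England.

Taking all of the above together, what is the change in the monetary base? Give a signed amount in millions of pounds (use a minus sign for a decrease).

+£1649.5 million

Asset purchase (from non-banks) £725 million: Bank of England balance sheet expands → +£725M.
OMO purchase (from banks) £924.5 million: Bank of England balance sheet expands → +£924.5M.
Currency withdrawal £826.5 million: just a shift between currency and reserves — both are base money → 0.
Net: 725 + 924.5 + 0 = +£1649.5 million.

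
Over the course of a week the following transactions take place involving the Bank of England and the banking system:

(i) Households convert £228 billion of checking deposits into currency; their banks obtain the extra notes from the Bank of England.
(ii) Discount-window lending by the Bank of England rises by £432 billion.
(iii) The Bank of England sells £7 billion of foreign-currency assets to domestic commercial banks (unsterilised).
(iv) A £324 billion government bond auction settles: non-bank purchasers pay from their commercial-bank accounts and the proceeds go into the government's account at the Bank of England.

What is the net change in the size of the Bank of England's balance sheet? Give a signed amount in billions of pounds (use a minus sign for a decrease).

Bank of England balance sheet:
  Assets:      Loans to banks +£432B, Foreign assets −£7B
  Liabilities: Bank reserves −£127B, Currency in circulation +£228B, Government deposits +£324B
Change in total Bank of England assets = +£425 billion.

+£425 billion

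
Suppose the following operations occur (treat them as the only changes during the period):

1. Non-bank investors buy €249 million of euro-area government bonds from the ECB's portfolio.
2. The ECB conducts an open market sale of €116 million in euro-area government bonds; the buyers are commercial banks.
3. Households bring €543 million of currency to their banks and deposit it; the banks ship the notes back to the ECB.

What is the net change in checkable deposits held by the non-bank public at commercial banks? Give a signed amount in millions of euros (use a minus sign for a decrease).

Asset sale (to non-banks) €249 million: non-bank counterparties' bank balances fall → −€249M.
OMO sale (to banks) €116 million: the counterparty is a bank, so public deposits are unchanged → 0.
Currency deposit €543 million: non-bank counterparties' bank balances rise → +€543M.
Net: −249 + 0 + 543 = +€294 million.

+€294 million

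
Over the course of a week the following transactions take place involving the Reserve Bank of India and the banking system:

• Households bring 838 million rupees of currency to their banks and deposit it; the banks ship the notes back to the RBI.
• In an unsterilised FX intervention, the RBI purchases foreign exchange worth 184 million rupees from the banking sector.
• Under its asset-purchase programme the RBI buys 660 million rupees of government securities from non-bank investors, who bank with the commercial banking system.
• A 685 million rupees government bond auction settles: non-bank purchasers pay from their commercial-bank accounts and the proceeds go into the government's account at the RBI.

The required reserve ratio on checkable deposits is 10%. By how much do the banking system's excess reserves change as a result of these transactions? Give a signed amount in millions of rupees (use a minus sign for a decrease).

Currency deposit 838 million rupees: reserves +838M, deposits +838M.
FX purchase 184 million rupees: reserves +184M, deposits 0.
Asset purchase (from non-banks) 660 million rupees: reserves +660M, deposits +660M.
Government account inflow 685 million rupees: reserves −685M, deposits −685M.
Totals: Δreserves = +997M, Δdeposits = +813M.
Δrequired reserves = 10% × +813M = +81.3M.
Δexcess reserves = Δreserves − Δrequired = +997M − (+81.3M) = +915.7 million.

+915.7 million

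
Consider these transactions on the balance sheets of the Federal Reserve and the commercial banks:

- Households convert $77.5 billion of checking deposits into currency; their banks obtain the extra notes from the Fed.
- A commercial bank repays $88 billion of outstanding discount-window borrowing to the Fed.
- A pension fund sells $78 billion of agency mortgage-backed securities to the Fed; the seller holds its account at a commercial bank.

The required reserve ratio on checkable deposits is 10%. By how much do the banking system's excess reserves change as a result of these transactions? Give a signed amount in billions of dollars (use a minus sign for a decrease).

Currency withdrawal $77.5 billion: reserves −$77.5B, deposits −$77.5B.
Discount-window repayment $88 billion: reserves −$88B, deposits 0.
Asset purchase (from non-banks) $78 billion: reserves +$78B, deposits +$78B.
Totals: Δreserves = −$87.5B, Δdeposits = +$0.5B.
Δrequired reserves = 10% × +$0.5B = +$0.05B.
Δexcess reserves = Δreserves − Δrequired = −$87.5B − (+$0.05B) = -$87.55 billion.

-$87.55 billion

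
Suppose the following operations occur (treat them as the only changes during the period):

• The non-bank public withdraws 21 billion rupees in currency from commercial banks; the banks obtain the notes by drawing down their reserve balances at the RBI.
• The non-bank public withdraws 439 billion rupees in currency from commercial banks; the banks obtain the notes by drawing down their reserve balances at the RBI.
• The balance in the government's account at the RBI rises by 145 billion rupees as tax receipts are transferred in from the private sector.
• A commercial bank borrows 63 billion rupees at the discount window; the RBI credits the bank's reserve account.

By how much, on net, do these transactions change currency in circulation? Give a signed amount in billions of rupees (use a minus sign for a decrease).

RBI balance sheet:
  Assets:      Loans to banks +63B
  Liabilities: Bank reserves −542B, Currency in circulation +460B, Government deposits +145B
So the change in currency in circulation is +460 billion.

+460 billion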